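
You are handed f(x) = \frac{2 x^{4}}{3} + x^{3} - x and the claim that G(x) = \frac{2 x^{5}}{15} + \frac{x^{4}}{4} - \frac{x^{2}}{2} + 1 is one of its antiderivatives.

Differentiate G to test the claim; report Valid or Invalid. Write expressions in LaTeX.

d/dx[G] = \frac{2 x^{4}}{3} + x^{3} - x
This equals f(x) exactly, so the claim holds.

Valid: G'(x) = f(x).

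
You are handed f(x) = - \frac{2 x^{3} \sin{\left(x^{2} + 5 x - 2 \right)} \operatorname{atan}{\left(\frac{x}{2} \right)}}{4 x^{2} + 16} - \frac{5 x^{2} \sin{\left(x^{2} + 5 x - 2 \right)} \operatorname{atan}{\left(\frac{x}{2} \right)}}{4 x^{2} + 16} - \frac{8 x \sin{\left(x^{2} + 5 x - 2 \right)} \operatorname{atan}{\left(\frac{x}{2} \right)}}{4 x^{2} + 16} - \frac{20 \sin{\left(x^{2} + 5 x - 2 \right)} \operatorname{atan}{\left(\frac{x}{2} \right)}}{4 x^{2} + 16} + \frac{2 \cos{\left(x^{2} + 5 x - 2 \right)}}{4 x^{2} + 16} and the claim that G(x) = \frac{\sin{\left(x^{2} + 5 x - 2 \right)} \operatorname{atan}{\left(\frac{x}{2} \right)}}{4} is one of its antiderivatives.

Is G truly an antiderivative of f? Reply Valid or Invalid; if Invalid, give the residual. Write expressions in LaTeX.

Invalid: d/dx[G] - f = \frac{2 x^{3} \sin{\left(x^{2} + 5 x - 2 \right)} \operatorname{atan}{\left(\frac{x}{2} \right)} + 2 x^{3} \cos{\left(x^{2} + 5 x - 2 \right)} \operatorname{atan}{\left(\frac{x}{2} \right)} + 5 x^{2} \sin{\left(x^{2} + 5 x - 2 \right)} \operatorname{atan}{\left(\frac{x}{2} \right)} + 5 x^{2} \cos{\left(x^{2} + 5 x - 2 \right)} \operatorname{atan}{\left(\frac{x}{2} \right)} + 8 x \sin{\left(x^{2} + 5 x - 2 \right)} \operatorname{atan}{\left(\frac{x}{2} \right)} + 8 x \cos{\left(x^{2} + 5 x - 2 \right)} \operatorname{atan}{\left(\frac{x}{2} \right)} + 20 \sin{\left(x^{2} + 5 x - 2 \right)} \operatorname{atan}{\left(\frac{x}{2} \right)} + 2 \sin{\left(x^{2} + 5 x - 2 \right)} + 20 \cos{\left(x^{2} + 5 x - 2 \right)} \operatorname{atan}{\left(\frac{x}{2} \right)} - 2 \cos{\left(x^{2} + 5 x - 2 \right)}}{4 x^{2} + 16}, which is not 0.

d/dx[G] = \frac{2 x^{3} \cos{\left(x^{2} + 5 x - 2 \right)} \operatorname{atan}{\left(\frac{x}{2} \right)} + 5 x^{2} \cos{\left(x^{2} + 5 x - 2 \right)} \operatorname{atan}{\left(\frac{x}{2} \right)} + 8 x \cos{\left(x^{2} + 5 x - 2 \right)} \operatorname{atan}{\left(\frac{x}{2} \right)} + 2 \sin{\left(x^{2} + 5 x - 2 \right)} + 20 \cos{\left(x^{2} + 5 x - 2 \right)} \operatorname{atan}{\left(\frac{x}{2} \right)}}{4 x^{2} + 16}
d/dx[G] - f(x) = \frac{2 x^{3} \sin{\left(x^{2} + 5 x - 2 \right)} \operatorname{atan}{\left(\frac{x}{2} \right)} + 2 x^{3} \cos{\left(x^{2} + 5 x - 2 \right)} \operatorname{atan}{\left(\frac{x}{2} \right)} + 5 x^{2} \sin{\left(x^{2} + 5 x - 2 \right)} \operatorname{atan}{\left(\frac{x}{2} \right)} + 5 x^{2} \cos{\left(x^{2} + 5 x - 2 \right)} \operatorname{atan}{\left(\frac{x}{2} \right)} + 8 x \sin{\left(x^{2} + 5 x - 2 \right)} \operatorname{atan}{\left(\frac{x}{2} \right)} + 8 x \cos{\left(x^{2} + 5 x - 2 \right)} \operatorname{atan}{\left(\frac{x}{2} \right)} + 20 \sin{\left(x^{2} + 5 x - 2 \right)} \operatorname{atan}{\left(\frac{x}{2} \right)} + 2 \sin{\left(x^{2} + 5 x - 2 \right)} + 20 \cos{\left(x^{2} + 5 x - 2 \right)} \operatorname{atan}{\left(\frac{x}{2} \right)} - 2 \cos{\left(x^{2} + 5 x - 2 \right)}}{4 x^{2} + 16} != 0.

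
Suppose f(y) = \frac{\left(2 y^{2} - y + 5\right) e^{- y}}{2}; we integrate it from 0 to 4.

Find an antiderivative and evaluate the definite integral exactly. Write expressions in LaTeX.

Antiderivative: F(y) = \frac{\left(- 2 y^{2} - 3 y - 8\right) e^{- y}}{2}; value = 4 - \frac{26}{e^{4}}

f has the shape u'v + uv' for u = - y^{2} - \frac{3 y}{2} - 4 and v = e^{- y} — it is the derivative of the product u*v.
F(y) = \frac{\left(- 2 y^{2} - 3 y - 8\right) e^{- y}}{2} is an antiderivative of f.
Check: d/dy[\frac{\left(- 2 y^{2} - 3 y - 8\right) e^{- y}}{2}] = \frac{\left(2 y^{2} - y + 5\right) e^{- y}}{2} = f(y).
F(4) = - \frac{26}{e^{4}}; F(0) = -4.
Integral = F(4) - F(0) = 4 - \frac{26}{e^{4}}.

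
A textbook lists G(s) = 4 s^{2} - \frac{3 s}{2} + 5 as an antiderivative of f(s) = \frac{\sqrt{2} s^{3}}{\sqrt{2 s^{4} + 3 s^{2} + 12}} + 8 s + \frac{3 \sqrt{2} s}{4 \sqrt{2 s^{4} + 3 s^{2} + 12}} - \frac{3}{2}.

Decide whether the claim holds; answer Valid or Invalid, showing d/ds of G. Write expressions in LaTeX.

d/ds[G] = 8 s - \frac{3}{2}
d/ds[G] - f(s) = \frac{- 4 \sqrt{2} s^{3} - 3 \sqrt{2} s}{4 \sqrt{2 s^{4} + 3 s^{2} + 12}} != 0.

Invalid: d/ds[G] - f = \frac{- 4 \sqrt{2} s^{3} - 3 \sqrt{2} s}{4 \sqrt{2 s^{4} + 3 s^{2} + 12}}, which is not 0.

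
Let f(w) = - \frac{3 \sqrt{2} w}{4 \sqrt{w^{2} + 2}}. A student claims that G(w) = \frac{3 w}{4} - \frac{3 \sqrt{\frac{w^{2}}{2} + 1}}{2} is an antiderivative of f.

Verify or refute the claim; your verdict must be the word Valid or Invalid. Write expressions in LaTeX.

d/dw[G] = \frac{- 3 \sqrt{2} w + 3 \sqrt{w^{2} + 2}}{4 \sqrt{w^{2} + 2}}
d/dw[G] - f(w) = \frac{3}{4} != 0.

Invalid: d/dw[G] - f = \frac{3}{4}, which is not 0.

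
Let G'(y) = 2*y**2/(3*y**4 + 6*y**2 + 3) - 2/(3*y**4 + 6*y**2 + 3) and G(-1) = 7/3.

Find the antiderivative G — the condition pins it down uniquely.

G(y) = 2*(3*y**2 - y + 3)/(3*(y**2 + 1))

G'(y) has the shape u'v + uv' for u = -4*y/3 and v = 1/(2*y**2 + 2) — it is the derivative of the product u*v.
A general antiderivative is -4*y/(3*(2*y**2 + 2)) + C.
The condition gives C = 7/3 - (1/3) = 2.
So G(y) = 2*(3*y**2 - y + 3)/(3*(y**2 + 1)).
Check: d/dy[2*(3*y**2 - y + 3)/(3*(y**2 + 1))] = (2*y**2 - 2)/(3*y**4 + 6*y**2 + 3), which equals G'(y).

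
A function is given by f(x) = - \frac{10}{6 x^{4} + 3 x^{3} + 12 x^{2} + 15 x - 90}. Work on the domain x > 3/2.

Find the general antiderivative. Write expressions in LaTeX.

F(x) = - \frac{40 \log{\left(x - \frac{3}{2} \right)}}{609} + \frac{10 \log{\left(x + 2 \right)}}{189} + \frac{5 \log{\left(x^{2} + 5 \right)}}{783} + \frac{32 \sqrt{5} \operatorname{atan}{\left(\frac{\sqrt{5} x}{5} \right)}}{783} + C

Factor the denominator (3 \left(x + 2\right) \left(2 x - 3\right) \left(x^{2} + 5\right)) and decompose: f = \frac{10 \left(x + 16\right)}{783 \left(x^{2} + 5\right)} - \frac{80}{609 \left(2 x - 3\right)} + \frac{10}{189 \left(x + 2\right)}; each piece integrates to a log, atan, or power term.
Check: d/dx[- \frac{40 \log{\left(x - \frac{3}{2} \right)}}{609} + \frac{10 \log{\left(x + 2 \right)}}{189} + \frac{5 \log{\left(x^{2} + 5 \right)}}{783} + \frac{32 \sqrt{5} \operatorname{atan}{\left(\frac{\sqrt{5} x}{5} \right)}}{783}] = - \frac{10}{6 x^{4} + 3 x^{3} + 12 x^{2} + 15 x - 90} = f(x).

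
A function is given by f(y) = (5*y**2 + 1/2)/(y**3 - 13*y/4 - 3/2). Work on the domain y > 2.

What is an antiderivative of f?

The denominator factors as (y - 2)*(2*y + 1)*(2*y + 3); partial fractions split f into directly integrable pieces: 47/(7*(2*y + 3)) - 7/(5*(2*y + 1)) + 82/(35*(y - 2)).
Check: d/dy[-(-164*log(y - 2) + 49*log(y + 1/2) - 235*log(y + 3/2))/70] = (20*y**2 + 2)/(4*y**3 - 13*y - 6), which equals f(y).

An antiderivative is F(y) = -(-164*log(y - 2) + 49*log(y + 1/2) - 235*log(y + 3/2))/70.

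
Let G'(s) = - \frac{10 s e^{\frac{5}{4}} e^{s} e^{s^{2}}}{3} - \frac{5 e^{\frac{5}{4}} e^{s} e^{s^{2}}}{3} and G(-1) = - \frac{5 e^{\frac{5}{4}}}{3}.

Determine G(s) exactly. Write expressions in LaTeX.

G(s) = - \frac{5 e^{s^{2} + s + \frac{5}{4}}}{3}

The substitution u = s^{2} + s + \frac{5}{4} works: G'(s) is exactly (dG/du)*(du/ds) for that inner function.
A general antiderivative is - \frac{5 e^{s^{2} + s + \frac{5}{4}}}{3} + C.
The condition gives C = - \frac{5 e^{\frac{5}{4}}}{3} - (- \frac{5 e^{\frac{5}{4}}}{3}) = 0.
So G(s) = - \frac{5 e^{s^{2} + s + \frac{5}{4}}}{3}.
Check: d/ds[- \frac{5 e^{s^{2} + s + \frac{5}{4}}}{3}] = - \frac{10 s e^{\frac{5}{4}} e^{s} e^{s^{2}}}{3} - \frac{5 e^{\frac{5}{4}} e^{s} e^{s^{2}}}{3} = G'(s).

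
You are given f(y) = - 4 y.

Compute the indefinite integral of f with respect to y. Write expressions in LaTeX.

F(y) = - 2 y^{2} + C

Differentiate the proposed F(y) back; it has to land on f(y) exactly.
Check: d/dy[- 2 y^{2}] = - 4 y = f(y).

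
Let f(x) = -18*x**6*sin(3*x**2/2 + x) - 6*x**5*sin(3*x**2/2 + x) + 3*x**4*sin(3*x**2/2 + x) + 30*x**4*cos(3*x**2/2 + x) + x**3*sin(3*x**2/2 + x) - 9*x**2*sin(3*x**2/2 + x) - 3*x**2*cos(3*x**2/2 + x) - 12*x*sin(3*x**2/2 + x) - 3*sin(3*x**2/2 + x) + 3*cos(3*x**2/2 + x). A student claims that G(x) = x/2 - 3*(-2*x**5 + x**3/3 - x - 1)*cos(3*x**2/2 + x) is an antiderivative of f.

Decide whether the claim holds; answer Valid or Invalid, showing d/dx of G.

d/dx[G] = -18*x**6*sin(3*x**2/2 + x) - 6*x**5*sin(3*x**2/2 + x) + 3*x**4*sin(3*x**2/2 + x) + 30*x**4*cos(3*x**2/2 + x) + x**3*sin(3*x**2/2 + x) - 9*x**2*sin(3*x**2/2 + x) - 3*x**2*cos(3*x**2/2 + x) - 12*x*sin(3*x**2/2 + x) - 3*sin(3*x**2/2 + x) + 3*cos(3*x**2/2 + x) + 1/2
d/dx[G] - f(x) = 1/2 != 0.

Invalid: d/dx[G] - f = 1/2, which is not 0.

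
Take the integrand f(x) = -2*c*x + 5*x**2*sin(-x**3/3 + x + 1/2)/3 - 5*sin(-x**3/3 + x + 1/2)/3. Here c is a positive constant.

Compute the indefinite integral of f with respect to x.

F(x) = -c*x**2 + 5*cos(-x**3/3 + x + 1/2)/3 + C

The integrand splits into summands that can be handled one at a time.
Check: d/dx[-c*x**2 + 5*cos(-x**3/3 + x + 1/2)/3] = -2*c*x + 5*x**2*sin(-x**3/3 + x + 1/2)/3 - 5*sin(-x**3/3 + x + 1/2)/3 = f(x).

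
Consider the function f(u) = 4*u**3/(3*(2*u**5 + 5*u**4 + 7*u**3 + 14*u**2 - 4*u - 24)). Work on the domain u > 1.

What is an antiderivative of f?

The denominator factors as 3*(u - 1)*(u + 2)*(2*u + 3)*(u**2 + 4); partial fractions split f into directly integrable pieces: 4*(13*u + 18)/(375*(u**2 + 4)) + 72/(125*(2*u + 3)) - 4/(9*(u + 2)) + 4/(225*(u - 1)).
Check: d/du[4*log(u - 1)/225 + 36*log(u + 3/2)/125 - 4*log(u + 2)/9 + 26*log(u**2 + 4)/375 + 12*atan(u/2)/125] = 4*u**3/(6*u**5 + 15*u**4 + 21*u**3 + 42*u**2 - 12*u - 72), which equals f(u).

An antiderivative is F(u) = 4*log(u - 1)/225 + 36*log(u + 3/2)/125 - 4*log(u + 2)/9 + 26*log(u**2 + 4)/375 + 12*atan(u/2)/125.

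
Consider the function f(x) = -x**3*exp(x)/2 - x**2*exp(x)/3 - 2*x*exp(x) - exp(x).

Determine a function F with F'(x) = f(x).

An antiderivative is F(x) = -(3*x**3 - 7*x**2 + 26*x - 20)*exp(x)/6.

f has the shape u'v + uv' for u = -x**3/2 + 7*x**2/6 - 13*x/3 + 10/3 and v = exp(x) — it is the derivative of the product u*v.
Check: d/dx[-(3*x**3 - 7*x**2 + 26*x - 20)*exp(x)/6] = -x**3*exp(x)/2 - x**2*exp(x)/3 - 2*x*exp(x) - exp(x) = f(x).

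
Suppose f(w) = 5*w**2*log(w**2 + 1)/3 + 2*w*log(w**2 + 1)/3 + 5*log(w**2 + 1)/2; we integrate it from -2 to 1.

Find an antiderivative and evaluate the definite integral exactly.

The integrand splits into summands that can be handled one at a time.
F(w) = (-20*w**3 - 18*w**2 + 3*w*(10*w**2 + 6*w + 45)*log(w**2 + 1) - 210*w + 18*log(w**2 + 1) + 210*atan(w))/54 is an antiderivative of f.
Check: d/dw[(-20*w**3 - 18*w**2 + 3*w*(10*w**2 + 6*w + 45)*log(w**2 + 1) - 210*w + 18*log(w**2 + 1) + 210*atan(w))/54] = 5*w**2*log(w**2 + 1)/3 + 2*w*log(w**2 + 1)/3 + 5*log(w**2 + 1)/2 = f(w).
F(1) = -124/27 + 67*log(2)/18 + 35*pi/36; F(-2) = -70*log(5)/9 - 35*atan(2)/9 + 254/27.
Integral = F(1) - F(-2) = -14 + 67*log(2)/18 + 35*pi/36 + 35*atan(2)/9 + 70*log(5)/9.

Antiderivative: F(w) = (-20*w**3 - 18*w**2 + 3*w*(10*w**2 + 6*w + 45)*log(w**2 + 1) - 210*w + 18*log(w**2 + 1) + 210*atan(w))/54; value = -14 + 67*log(2)/18 + 35*pi/36 + 35*atan(2)/9 + 70*log(5)/9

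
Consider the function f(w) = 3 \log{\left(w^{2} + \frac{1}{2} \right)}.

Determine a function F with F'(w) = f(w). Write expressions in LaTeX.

Check any antiderivative F(w) by computing F'(w) and comparing it with f(w).
Check: d/dw[3 \left(w \log{\left(w^{2} + \frac{1}{2} \right)} - 2 w + \sqrt{2} \operatorname{atan}{\left(\sqrt{2} w \right)}\right)] = 3 \log{\left(w^{2} + \frac{1}{2} \right)} = f(w).

An antiderivative is F(w) = 3 \left(w \log{\left(w^{2} + \frac{1}{2} \right)} - 2 w + \sqrt{2} \operatorname{atan}{\left(\sqrt{2} w \right)}\right).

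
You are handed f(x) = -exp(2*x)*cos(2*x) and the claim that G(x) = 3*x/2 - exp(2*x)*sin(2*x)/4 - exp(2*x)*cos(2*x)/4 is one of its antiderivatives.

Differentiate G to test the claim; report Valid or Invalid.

Invalid: d/dx[G] - f = 3/2, which is not 0.

d/dx[G] = -exp(2*x)*cos(2*x) + 3/2
d/dx[G] - f(x) = 3/2 != 0.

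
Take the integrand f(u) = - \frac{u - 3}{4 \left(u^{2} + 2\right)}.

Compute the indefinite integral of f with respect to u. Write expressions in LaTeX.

A candidate is checked by its d/du: the result must match f(u).
Check: d/du[\frac{- \log{\left(u^{2} + 2 \right)} + 3 \sqrt{2} \operatorname{atan}{\left(\frac{\sqrt{2} u}{2} \right)}}{8}] = \frac{3 - u}{4 u^{2} + 8}, which equals f(u).

F(u) = \frac{- \log{\left(u^{2} + 2 \right)} + 3 \sqrt{2} \operatorname{atan}{\left(\frac{\sqrt{2} u}{2} \right)}}{8} + C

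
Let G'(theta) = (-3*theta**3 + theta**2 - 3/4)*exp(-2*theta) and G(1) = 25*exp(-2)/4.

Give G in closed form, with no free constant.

G(theta) = (6*theta**3 + 7*theta**2 + 7*theta + 5)*exp(-2*theta)/4

G'(theta) has the shape u'v + uv' for u = 3*theta**3/2 + 7*theta**2/4 + 7*theta/4 + 5/4 and v = exp(-2*theta) — it is the derivative of the product u*v.
A general antiderivative is (6*theta**3 + 7*theta**2 + 7*theta + 5)*exp(-2*theta)/4 + C.
The condition gives C = 25*exp(-2)/4 - (25*exp(-2)/4) = 0.
So G(theta) = (6*theta**3 + 7*theta**2 + 7*theta + 5)*exp(-2*theta)/4.
Check: d/dtheta[(6*theta**3 + 7*theta**2 + 7*theta + 5)*exp(-2*theta)/4] = (-12*theta**3 + 4*theta**2 - 3)*exp(-2*theta)/4, which equals G'(theta).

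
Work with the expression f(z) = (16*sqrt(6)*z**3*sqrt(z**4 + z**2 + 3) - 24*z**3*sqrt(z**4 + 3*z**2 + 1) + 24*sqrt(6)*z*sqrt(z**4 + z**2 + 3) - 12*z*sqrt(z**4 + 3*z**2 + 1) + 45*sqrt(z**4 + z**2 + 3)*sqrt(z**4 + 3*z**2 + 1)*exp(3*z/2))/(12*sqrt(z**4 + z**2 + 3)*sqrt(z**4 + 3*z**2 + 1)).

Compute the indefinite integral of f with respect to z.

Check any antiderivative F(z) by computing F'(z) and comparing it with f(z).
Check: d/dz[2*sqrt(2*z**4/3 + 2*z**2 + 2/3) - sqrt(z**4 + z**2 + 3) + 5*exp(3*z/2)/2] = (16*sqrt(6)*z**3*sqrt(z**4 + z**2 + 3) - 24*z**3*sqrt(z**4 + 3*z**2 + 1) + 24*sqrt(6)*z*sqrt(z**4 + z**2 + 3) - 12*z*sqrt(z**4 + 3*z**2 + 1) + 45*sqrt(z**4 + z**2 + 3)*sqrt(z**4 + 3*z**2 + 1)*exp(3*z/2))/(12*sqrt(z**4 + z**2 + 3)*sqrt(z**4 + 3*z**2 + 1)) = f(z).

F(z) = 2*sqrt(2*z**4/3 + 2*z**2 + 2/3) - sqrt(z**4 + z**2 + 3) + 5*exp(3*z/2)/2 + C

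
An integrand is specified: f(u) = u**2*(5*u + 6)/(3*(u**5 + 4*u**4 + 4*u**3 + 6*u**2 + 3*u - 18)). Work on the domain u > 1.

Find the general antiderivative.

The denominator factors as 3*(u - 1)*(u + 2)*(u + 3)*(u**2 + 3); partial fractions split f into directly integrable pieces: (13*u + 23)/(56*(u**2 + 3)) - 9/(16*(u + 3)) + 16/(63*(u + 2)) + 11/(144*(u - 1)).
Check: d/du[11*log(u - 1)/144 + 16*log(u + 2)/63 - 9*log(u + 3)/16 + 13*log(u**2 + 3)/112 + 23*sqrt(3)*atan(sqrt(3)*u/3)/168] = (5*u**3 + 6*u**2)/(3*u**5 + 12*u**4 + 12*u**3 + 18*u**2 + 9*u - 54), which equals f(u).

F(u) = 11*log(u - 1)/144 + 16*log(u + 2)/63 - 9*log(u + 3)/16 + 13*log(u**2 + 3)/112 + 23*sqrt(3)*atan(sqrt(3)*u/3)/168 + C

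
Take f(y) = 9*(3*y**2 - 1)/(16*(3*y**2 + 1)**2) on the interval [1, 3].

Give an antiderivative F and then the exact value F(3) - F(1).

Recognize the product-rule pattern: f = u'v + uv' with u = -3*y/4, v = 1/(4*y**2 + 4/3), so integration by parts undoes it.
F(y) = -9*y/(16*(3*y**2 + 1)) is an antiderivative of f.
Check: d/dy[-9*y/(16*(3*y**2 + 1))] = (27*y**2 - 9)/(144*y**4 + 96*y**2 + 16), which equals f(y).
F(3) = -27/448; F(1) = -9/64.
Integral = F(3) - F(1) = 9/112.

Antiderivative: F(y) = -9*y/(16*(3*y**2 + 1)); value = 9/112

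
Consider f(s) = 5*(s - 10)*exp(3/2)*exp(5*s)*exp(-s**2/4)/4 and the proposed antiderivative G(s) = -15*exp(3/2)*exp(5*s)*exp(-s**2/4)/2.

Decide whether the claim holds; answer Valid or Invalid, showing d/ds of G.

Invalid: d/ds[G] - f = (5*s*exp(3/2)*exp(5*s) - 50*exp(3/2)*exp(5*s))*exp(-s**2/4)/2, which is not 0.

d/ds[G] = (15*s*exp(3/2)*exp(5*s) - 150*exp(3/2)*exp(5*s))*exp(-s**2/4)/4
d/ds[G] - f(s) = (5*s*exp(3/2)*exp(5*s) - 50*exp(3/2)*exp(5*s))*exp(-s**2/4)/2 != 0.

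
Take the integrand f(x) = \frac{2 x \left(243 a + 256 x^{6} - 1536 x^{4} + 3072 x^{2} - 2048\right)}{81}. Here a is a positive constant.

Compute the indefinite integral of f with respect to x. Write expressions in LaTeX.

An antiderivative F(x) passes only if d/dx[F] lands on f(x) exactly.
Check: d/dx[3 a x^{2} + \frac{64 x^{8}}{81} - \frac{512 x^{6}}{81} + \frac{512 x^{4}}{27} - \frac{2048 x^{2}}{81}] = 6 a x + \frac{512 x^{7}}{81} - \frac{1024 x^{5}}{27} + \frac{2048 x^{3}}{27} - \frac{4096 x}{81}, which equals f(x).

F(x) = 3 a x^{2} + \frac{64 x^{8}}{81} - \frac{512 x^{6}}{81} + \frac{512 x^{4}}{27} - \frac{2048 x^{2}}{81} + C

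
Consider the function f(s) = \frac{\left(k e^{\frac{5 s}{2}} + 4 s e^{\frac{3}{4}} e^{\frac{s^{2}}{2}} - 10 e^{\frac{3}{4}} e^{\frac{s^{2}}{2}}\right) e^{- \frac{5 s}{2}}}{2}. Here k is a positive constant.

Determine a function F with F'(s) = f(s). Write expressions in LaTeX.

A candidate is checked by its d/ds: the result must match f(s).
Check: d/ds[\frac{k s + 4 e^{\frac{s^{2}}{2} - \frac{5 s}{2} + \frac{3}{4}}}{2}] = \frac{k}{2} + 2 s e^{\frac{3}{4}} e^{- \frac{5 s}{2}} e^{\frac{s^{2}}{2}} - 5 e^{\frac{3}{4}} e^{- \frac{5 s}{2}} e^{\frac{s^{2}}{2}}, which equals f(s).

An antiderivative is F(s) = \frac{k s + 4 e^{\frac{s^{2}}{2} - \frac{5 s}{2} + \frac{3}{4}}}{2}.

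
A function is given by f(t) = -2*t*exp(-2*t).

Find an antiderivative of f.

f has the shape u'v + uv' for u = t + 1/2 and v = exp(-2*t) — it is the derivative of the product u*v.
Check: d/dt[(2*t + 1)*exp(-2*t)/2] = -2*t*exp(-2*t) = f(t).

An antiderivative is F(t) = (2*t + 1)*exp(-2*t)/2.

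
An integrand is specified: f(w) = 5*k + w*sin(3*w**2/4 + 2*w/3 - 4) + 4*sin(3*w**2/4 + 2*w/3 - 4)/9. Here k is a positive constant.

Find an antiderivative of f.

The integrand splits into summands that can be handled one at a time.
Check: d/dw[(15*k*w - 2*cos(3*w**2/4 + 2*w/3 - 4))/3] = 5*k + w*sin(3*w**2/4 + 2*w/3 - 4) + 4*sin(3*w**2/4 + 2*w/3 - 4)/9 = f(w).

An antiderivative is F(w) = (15*k*w - 2*cos(3*w**2/4 + 2*w/3 - 4))/3.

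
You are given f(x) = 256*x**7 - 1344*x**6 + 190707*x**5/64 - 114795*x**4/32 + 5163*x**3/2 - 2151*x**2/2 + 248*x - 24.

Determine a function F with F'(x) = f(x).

Integrate term by term and add the pieces.
Check: d/dx[32*x**8 - 192*x**7 + 63569*x**6/128 - 22959*x**5/32 + 5163*x**4/8 - 717*x**3/2 + 124*x**2 - 24*x] = 256*x**7 - 1344*x**6 + 190707*x**5/64 - 114795*x**4/32 + 5163*x**3/2 - 2151*x**2/2 + 248*x - 24 = f(x).

An antiderivative is F(x) = 32*x**8 - 192*x**7 + 63569*x**6/128 - 22959*x**5/32 + 5163*x**4/8 - 717*x**3/2 + 124*x**2 - 24*x.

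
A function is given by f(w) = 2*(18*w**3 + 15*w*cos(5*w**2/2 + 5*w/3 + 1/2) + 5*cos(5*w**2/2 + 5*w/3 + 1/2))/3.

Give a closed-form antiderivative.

Recover f(w) by differentiating a candidate F(w); any mismatch rules it out.
Check: d/dw[3*w**4 + 2*sin(5*w**2/2 + 5*w/3 + 1/2)] = 12*w**3 + 10*w*cos(5*w**2/2 + 5*w/3 + 1/2) + 10*cos(5*w**2/2 + 5*w/3 + 1/2)/3, which equals f(w).

An antiderivative is F(w) = 3*w**4 + 2*sin(5*w**2/2 + 5*w/3 + 1/2).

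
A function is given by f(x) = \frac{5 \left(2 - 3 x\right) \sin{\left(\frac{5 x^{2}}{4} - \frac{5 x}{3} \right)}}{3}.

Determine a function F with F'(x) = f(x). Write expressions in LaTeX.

f matches the chain-rule pattern g'(h)*h' with inner function h(x) = \frac{5 x^{2}}{4} - \frac{5 x}{3}; substituting u = h(x) collapses the integral.
Check: d/dx[2 \cos{\left(\frac{5 x^{2}}{4} - \frac{5 x}{3} \right)}] = - 5 x \sin{\left(\frac{5 x^{2}}{4} - \frac{5 x}{3} \right)} + \frac{10 \sin{\left(\frac{5 x^{2}}{4} - \frac{5 x}{3} \right)}}{3}, which equals f(x).

An antiderivative is F(x) = 2 \cos{\left(\frac{5 x^{2}}{4} - \frac{5 x}{3} \right)}.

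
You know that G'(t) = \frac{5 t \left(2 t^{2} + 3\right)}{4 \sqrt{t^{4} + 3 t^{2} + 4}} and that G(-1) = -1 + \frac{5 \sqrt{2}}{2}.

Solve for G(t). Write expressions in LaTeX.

G(t) = \frac{5 \sqrt{t^{4} + 3 t^{2} + 4}}{4} - 1

G'(t) matches the chain-rule pattern g'(h)*h' with inner function h(t) = t^{4} + 3 t^{2} + 4; substituting u = h(t) collapses the integral.
A general antiderivative is \frac{5 \sqrt{t^{4} + 3 t^{2} + 4}}{4} + C.
The condition gives C = -1 + \frac{5 \sqrt{2}}{2} - (\frac{5 \sqrt{2}}{2}) = -1.
So G(t) = \frac{5 \sqrt{t^{4} + 3 t^{2} + 4}}{4} - 1.
Check: d/dt[\frac{5 \sqrt{t^{4} + 3 t^{2} + 4}}{4} - 1] = \frac{10 t^{3} + 15 t}{4 \sqrt{t^{4} + 3 t^{2} + 4}}, which equals G'(t).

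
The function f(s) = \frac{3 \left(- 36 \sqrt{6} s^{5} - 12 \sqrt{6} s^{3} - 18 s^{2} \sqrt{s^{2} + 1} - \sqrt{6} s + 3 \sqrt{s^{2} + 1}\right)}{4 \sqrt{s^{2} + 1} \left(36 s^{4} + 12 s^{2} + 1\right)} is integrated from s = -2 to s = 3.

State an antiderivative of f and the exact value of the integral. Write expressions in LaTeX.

Antiderivative: F(s) = \frac{3 \left(3 s - \sqrt{6} \sqrt{s^{2} + 1} \left(6 s^{2} + 1\right)\right)}{4 \left(6 s^{2} + 1\right)}; value = - \frac{3 \sqrt{15}}{2} + \frac{333}{1100} + \frac{3 \sqrt{30}}{4}

Whatever form F(s) takes, F'(s) = f(s) is non-negotiable.
F(s) = \frac{3 \left(3 s - \sqrt{6} \sqrt{s^{2} + 1} \left(6 s^{2} + 1\right)\right)}{4 \left(6 s^{2} + 1\right)} is an antiderivative of f.
Check: d/ds[\frac{3 \left(3 s - \sqrt{6} \sqrt{s^{2} + 1} \left(6 s^{2} + 1\right)\right)}{4 \left(6 s^{2} + 1\right)}] = \frac{- 108 \sqrt{6} s^{5} - 36 \sqrt{6} s^{3} - 54 s^{2} \sqrt{s^{2} + 1} - 3 \sqrt{6} s + 9 \sqrt{s^{2} + 1}}{144 s^{4} \sqrt{s^{2} + 1} + 48 s^{2} \sqrt{s^{2} + 1} + 4 \sqrt{s^{2} + 1}}, which equals f(s).
F(3) = \frac{27}{220} - \frac{3 \sqrt{15}}{2}; F(-2) = - \frac{3 \sqrt{30}}{4} - \frac{9}{50}.
Integral = F(3) - F(-2) = - \frac{3 \sqrt{15}}{2} + \frac{333}{1100} + \frac{3 \sqrt{30}}{4}.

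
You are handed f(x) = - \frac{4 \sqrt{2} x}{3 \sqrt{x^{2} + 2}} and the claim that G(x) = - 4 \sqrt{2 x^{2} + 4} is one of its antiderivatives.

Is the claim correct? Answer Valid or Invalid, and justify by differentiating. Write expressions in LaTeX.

d/dx[G] = - \frac{4 \sqrt{2} x}{\sqrt{x^{2} + 2}}
d/dx[G] - f(x) = - \frac{8 \sqrt{2} x}{3 \sqrt{x^{2} + 2}} != 0.

Invalid: d/dx[G] - f = - \frac{8 \sqrt{2} x}{3 \sqrt{x^{2} + 2}}, which is not 0.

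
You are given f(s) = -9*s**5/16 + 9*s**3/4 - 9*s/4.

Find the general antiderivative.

F(s) = -3*s**6/32 + 9*s**4/16 - 9*s**2/8 + C

f matches the chain-rule pattern g'(h)*h' with inner function h(s) = 1 - s**2/2; substituting u = h(s) collapses the integral.
Check: d/ds[-3*s**6/32 + 9*s**4/16 - 9*s**2/8] = -9*s**5/16 + 9*s**3/4 - 9*s/4 = f(s).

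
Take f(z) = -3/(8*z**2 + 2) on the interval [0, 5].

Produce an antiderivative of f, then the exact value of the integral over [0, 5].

Check any antiderivative F(z) by computing F'(z) and comparing it with f(z).
F(z) = -3*atan(2*z)/4 is an antiderivative of f.
Check: d/dz[-3*atan(2*z)/4] = -3/(8*z**2 + 2) = f(z).
F(5) = -3*atan(10)/4; F(0) = 0.
Integral = F(5) - F(0) = -3*atan(10)/4.

Antiderivative: F(z) = -3*atan(2*z)/4; value = -3*atan(10)/4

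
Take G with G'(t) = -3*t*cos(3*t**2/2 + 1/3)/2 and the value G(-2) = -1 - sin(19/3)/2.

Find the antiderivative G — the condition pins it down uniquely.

G(t) = (-sin(3*t**2/2 + 1/3) - 2)/2

The substitution u = 3*t**2/2 + 1/3 works: G'(t) is exactly (dG/du)*(du/dt) for that inner function.
A general antiderivative is -sin(3*t**2/2 + 1/3)/2 + C.
The condition gives C = -1 - sin(19/3)/2 - (-sin(19/3)/2) = -1.
So G(t) = (-sin(3*t**2/2 + 1/3) - 2)/2.
Check: d/dt[(-sin(3*t**2/2 + 1/3) - 2)/2] = -3*t*cos(3*t**2/2 + 1/3)/2 = G'(t).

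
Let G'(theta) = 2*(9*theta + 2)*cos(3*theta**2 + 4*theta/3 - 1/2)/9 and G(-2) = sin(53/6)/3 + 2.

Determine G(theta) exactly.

G(theta) = (sin(3*theta**2 + 4*theta/3 - 1/2) + 6)/3

The substitution u = 3*theta**2 + 4*theta/3 - 1/2 works: G'(theta) is exactly (dG/du)*(du/dtheta) for that inner function.
A general antiderivative is sin(3*theta**2 + 4*theta/3 - 1/2)/3 + C.
The condition gives C = sin(53/6)/3 + 2 - (sin(53/6)/3) = 2.
So G(theta) = (sin(3*theta**2 + 4*theta/3 - 1/2) + 6)/3.
Check: d/dtheta[(sin(3*theta**2 + 4*theta/3 - 1/2) + 6)/3] = 2*theta*cos(3*theta**2 + 4*theta/3 - 1/2) + 4*cos(3*theta**2 + 4*theta/3 - 1/2)/9, which equals G'(theta).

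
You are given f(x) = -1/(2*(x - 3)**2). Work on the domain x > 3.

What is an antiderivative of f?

Check any antiderivative F(x) by computing F'(x) and comparing it with f(x).
Check: d/dx[1/(2*(x - 3))] = -1/(2*x**2 - 12*x + 18), which equals f(x).

An antiderivative is F(x) = 1/(2*(x - 3)).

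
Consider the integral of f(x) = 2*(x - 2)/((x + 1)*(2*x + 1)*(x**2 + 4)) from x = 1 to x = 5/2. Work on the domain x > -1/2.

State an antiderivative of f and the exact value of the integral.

The denominator factors as (x + 1)*(2*x + 1)*(x**2 + 4); partial fractions split f into directly integrable pieces: -2*(x - 26)/(85*(x**2 + 4)) - 40/(17*(2*x + 1)) + 6/(5*(x + 1)).
F(x) = -20*log(x + 1/2)/17 + 6*log(x + 1)/5 - log(x**2 + 4)/85 + 26*atan(x/2)/85 is an antiderivative of f.
Check: d/dx[-20*log(x + 1/2)/17 + 6*log(x + 1)/5 - log(x**2 + 4)/85 + 26*atan(x/2)/85] = (2*x - 4)/(2*x**4 + 3*x**3 + 9*x**2 + 12*x + 4), which equals f(x).
F(5/2) = -20*log(3)/17 - log(41/4)/85 + 26*atan(5/4)/85 + 6*log(7/2)/5; F(1) = -20*log(3/2)/17 - log(5)/85 + 26*atan(1/2)/85 + 6*log(2)/5.
Integral = F(5/2) - F(1) = -20*log(3)/17 - 6*log(2)/5 - 26*atan(1/2)/85 - log(41/4)/85 + log(5)/85 + 26*atan(5/4)/85 + 20*log(3/2)/17 + 6*log(7/2)/5.

Antiderivative: F(x) = -20*log(x + 1/2)/17 + 6*log(x + 1)/5 - log(x**2 + 4)/85 + 26*atan(x/2)/85; value = -20*log(3)/17 - 6*log(2)/5 - 26*atan(1/2)/85 - log(41/4)/85 + log(5)/85 + 26*atan(5/4)/85 + 20*log(3/2)/17 + 6*log(7/2)/5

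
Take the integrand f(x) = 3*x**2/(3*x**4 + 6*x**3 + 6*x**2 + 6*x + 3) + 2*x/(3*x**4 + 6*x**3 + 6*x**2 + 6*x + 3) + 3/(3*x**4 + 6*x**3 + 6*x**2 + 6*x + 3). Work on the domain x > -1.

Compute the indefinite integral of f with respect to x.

The integrand splits into summands that can be handled one at a time.
Check: d/dx[(x*atan(x) + atan(x) - 2)/(3*(x + 1))] = (3*x**2 + 2*x + 3)/(3*x**4 + 6*x**3 + 6*x**2 + 6*x + 3), which equals f(x).

F(x) = (x*atan(x) + atan(x) - 2)/(3*(x + 1)) + C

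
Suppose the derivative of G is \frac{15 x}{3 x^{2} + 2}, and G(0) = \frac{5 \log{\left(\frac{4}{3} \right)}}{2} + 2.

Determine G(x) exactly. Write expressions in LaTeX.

The substitution u = 2 x^{2} + \frac{4}{3} works: G'(x) is exactly (dG/du)*(du/dx) for that inner function.
A general antiderivative is \frac{5 \log{\left(2 x^{2} + \frac{4}{3} \right)}}{2} + C.
The condition gives C = \frac{5 \log{\left(\frac{4}{3} \right)}}{2} + 2 - (\frac{5 \log{\left(\frac{4}{3} \right)}}{2}) = 2.
So G(x) = \frac{5 \log{\left(2 x^{2} + \frac{4}{3} \right)} + 4}{2}.
Check: d/dx[\frac{5 \log{\left(2 x^{2} + \frac{4}{3} \right)} + 4}{2}] = \frac{15 x}{3 x^{2} + 2} = G'(x).

G(x) = \frac{5 \log{\left(2 x^{2} + \frac{4}{3} \right)} + 4}{2}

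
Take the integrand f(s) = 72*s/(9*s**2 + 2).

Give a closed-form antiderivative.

An antiderivative is F(s) = 4*log(3*s**2 + 2/3).

f matches the chain-rule pattern g'(h)*h' with inner function h(s) = 3*s**2 + 2/3; substituting u = h(s) collapses the integral.
Check: d/ds[4*log(3*s**2 + 2/3)] = 72*s/(9*s**2 + 2) = f(s).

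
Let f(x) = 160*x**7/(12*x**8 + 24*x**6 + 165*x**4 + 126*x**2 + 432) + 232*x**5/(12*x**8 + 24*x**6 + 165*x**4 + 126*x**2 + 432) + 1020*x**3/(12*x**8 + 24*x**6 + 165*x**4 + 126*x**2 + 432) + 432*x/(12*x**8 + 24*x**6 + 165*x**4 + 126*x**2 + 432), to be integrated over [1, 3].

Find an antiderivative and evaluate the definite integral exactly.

Antiderivative: F(x) = 2*log(2*x**4/3 + x**2 + 6) + 4*log(x**4 + x**2/2 + 4)/3; value = -2*log(23/3) - 4*log(11/2)/3 + 4*log(179/2)/3 + 2*log(69)

Integrate term by term and add the pieces.
F(x) = 2*log(2*x**4/3 + x**2 + 6) + 4*log(x**4 + x**2/2 + 4)/3 is an antiderivative of f.
Check: d/dx[2*log(2*x**4/3 + x**2 + 6) + 4*log(x**4 + x**2/2 + 4)/3] = (160*x**7 + 232*x**5 + 1020*x**3 + 432*x)/(12*x**8 + 24*x**6 + 165*x**4 + 126*x**2 + 432), which equals f(x).
F(3) = 4*log(179/2)/3 + 2*log(69); F(1) = 4*log(11/2)/3 + 2*log(23/3).
Integral = F(3) - F(1) = -2*log(23/3) - 4*log(11/2)/3 + 4*log(179/2)/3 + 2*log(69).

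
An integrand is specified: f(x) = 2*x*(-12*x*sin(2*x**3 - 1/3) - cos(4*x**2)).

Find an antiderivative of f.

A first test for any F(x): its x-derivative must equal f(x) identically.
Check: d/dx[-sin(4*x**2)/4 + 4*cos(2*x**3 - 1/3)] = -24*x**2*sin(2*x**3 - 1/3) - 2*x*cos(4*x**2), which equals f(x).

An antiderivative is F(x) = -sin(4*x**2)/4 + 4*cos(2*x**3 - 1/3).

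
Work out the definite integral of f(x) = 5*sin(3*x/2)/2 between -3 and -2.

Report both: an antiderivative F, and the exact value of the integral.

A first test for any F(x): its x-derivative must equal f(x) identically.
F(x) = -5*cos(3*x/2)/3 is an antiderivative of f.
Check: d/dx[-5*cos(3*x/2)/3] = 5*sin(3*x/2)/2 = f(x).
F(-2) = -5*cos(3)/3; F(-3) = -5*cos(9/2)/3.
Integral = F(-2) - F(-3) = 5*cos(9/2)/3 - 5*cos(3)/3.

Antiderivative: F(x) = -5*cos(3*x/2)/3; value = 5*cos(9/2)/3 - 5*cos(3)/3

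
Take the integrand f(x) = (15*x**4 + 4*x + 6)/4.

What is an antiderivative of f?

An antiderivative is F(x) = 3*x**5/4 + x**2/2 + 3*x/2.

Differentiate the proposed F(x) back; it has to land on f(x) exactly.
Check: d/dx[3*x**5/4 + x**2/2 + 3*x/2] = 15*x**4/4 + x + 3/2, which equals f(x).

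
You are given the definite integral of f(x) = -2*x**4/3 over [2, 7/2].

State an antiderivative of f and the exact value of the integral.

Antiderivative: F(x) = -2*x**5/15; value = -5261/80

An antiderivative F(x) passes only if d/dx[F] lands on f(x) exactly.
F(x) = -2*x**5/15 is an antiderivative of f.
Check: d/dx[-2*x**5/15] = -2*x**4/3 = f(x).
F(7/2) = -16807/240; F(2) = -64/15.
Integral = F(7/2) - F(2) = -5261/80.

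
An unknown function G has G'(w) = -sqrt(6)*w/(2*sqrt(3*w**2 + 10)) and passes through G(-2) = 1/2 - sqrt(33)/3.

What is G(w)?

G(w) = 1/2 - sqrt(w**2/2 + 5/3)

G'(w) matches the chain-rule pattern g'(h)*h' with inner function h(w) = w**2/2 + 5/3; substituting u = h(w) collapses the integral.
A general antiderivative is -sqrt(w**2/2 + 5/3) + C.
The condition gives C = 1/2 - sqrt(33)/3 - (-sqrt(33)/3) = 1/2.
So G(w) = 1/2 - sqrt(w**2/2 + 5/3).
Check: d/dw[1/2 - sqrt(w**2/2 + 5/3)] = -sqrt(6)*w/(2*sqrt(3*w**2 + 10)) = G'(w).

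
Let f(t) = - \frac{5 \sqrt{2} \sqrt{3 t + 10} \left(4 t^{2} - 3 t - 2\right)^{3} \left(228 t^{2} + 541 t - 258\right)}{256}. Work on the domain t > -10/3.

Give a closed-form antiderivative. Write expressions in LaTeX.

An antiderivative is F(t) = - \frac{5 \left(\frac{3 t}{2} + 5\right)^{\frac{3}{2}} \left(2 t^{2} - \frac{3 t}{2} - 1\right)^{4}}{2}.

f has the shape u'v + uv' for u = - \frac{5 \left(\frac{3 t}{2} + 5\right)^{\frac{3}{2}}}{2} and v = \left(2 t^{2} - \frac{3 t}{2} - 1\right)^{4} — it is the derivative of the product u*v.
Check: d/dt[- \frac{5 \left(\frac{3 t}{2} + 5\right)^{\frac{3}{2}} \left(2 t^{2} - \frac{3 t}{2} - 1\right)^{4}}{2}] = \frac{\sqrt{2} \left(- 72960 t^{8} \sqrt{3 t + 10} - 8960 t^{7} \sqrt{3 t + 10} + 458400 t^{6} \sqrt{3 t + 10} - 351600 t^{5} \sqrt{3 t + 10} - 294165 t^{4} \sqrt{3 t + 10} + 208200 t^{3} \sqrt{3 t + 10} + 98760 t^{2} \sqrt{3 t + 10} - 24800 t \sqrt{3 t + 10} - 10320 \sqrt{3 t + 10}\right)}{256}, which equals f(t).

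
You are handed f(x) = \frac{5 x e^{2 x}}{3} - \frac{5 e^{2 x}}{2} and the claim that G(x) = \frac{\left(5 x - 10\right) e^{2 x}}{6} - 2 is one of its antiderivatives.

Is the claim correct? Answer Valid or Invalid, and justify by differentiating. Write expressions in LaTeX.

d/dx[G] = \frac{5 x e^{2 x}}{3} - \frac{5 e^{2 x}}{2}
This equals f(x) exactly, so the claim holds.

Valid. The derivative of G reproduces f.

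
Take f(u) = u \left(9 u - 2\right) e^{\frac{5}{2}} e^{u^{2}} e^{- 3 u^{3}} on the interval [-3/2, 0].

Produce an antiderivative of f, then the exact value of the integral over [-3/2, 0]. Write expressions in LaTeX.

The substitution w = - 3 u^{3} + u^{2} + \frac{5}{2} works: f is exactly (dF/dw)*(dw/du) for that inner function.
F(u) = - e^{\frac{5}{2}} e^{u^{2}} e^{- 3 u^{3}} is an antiderivative of f.
Check: d/du[- e^{\frac{5}{2}} e^{u^{2}} e^{- 3 u^{3}}] = \left(9 u^{2} e^{\frac{5}{2}} e^{u^{2}} - 2 u e^{\frac{5}{2}} e^{u^{2}}\right) e^{- 3 u^{3}}, which equals f(u).
F(0) = - e^{\frac{5}{2}}; F(-3/2) = - e^{\frac{119}{8}}.
Integral = F(0) - F(-3/2) = - e^{\frac{5}{2}} + e^{\frac{119}{8}}.

Antiderivative: F(u) = - e^{\frac{5}{2}} e^{u^{2}} e^{- 3 u^{3}}; value = - e^{\frac{5}{2}} + e^{\frac{119}{8}}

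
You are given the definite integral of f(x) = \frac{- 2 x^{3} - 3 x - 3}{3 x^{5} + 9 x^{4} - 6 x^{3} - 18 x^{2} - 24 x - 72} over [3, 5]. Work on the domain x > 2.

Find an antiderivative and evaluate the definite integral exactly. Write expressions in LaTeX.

Antiderivative: F(x) = - \frac{5 \log{\left(x - 2 \right)}}{72} - \frac{19 \log{\left(x + 2 \right)}}{72} + \frac{4 \log{\left(x + 3 \right)}}{11} - \frac{\log{\left(x^{2} + 2 \right)}}{66} + \frac{7 \sqrt{2} \operatorname{atan}{\left(\frac{\sqrt{2} x}{2} \right)}}{396}; value = - \frac{4 \log{\left(6 \right)}}{11} - \frac{19 \log{\left(7 \right)}}{72} - \frac{5 \log{\left(3 \right)}}{72} - \frac{\log{\left(27 \right)}}{66} - \frac{7 \sqrt{2} \operatorname{atan}{\left(\frac{3 \sqrt{2}}{2} \right)}}{396} + \frac{7 \sqrt{2} \operatorname{atan}{\left(\frac{5 \sqrt{2}}{2} \right)}}{396} + \frac{\log{\left(11 \right)}}{66} + \frac{19 \log{\left(5 \right)}}{72} + \frac{4 \log{\left(8 \right)}}{11}

The denominator factors as 3 \left(x - 2\right) \left(x + 2\right) \left(x + 3\right) \left(x^{2} + 2\right); partial fractions split f into directly integrable pieces: - \frac{6 x - 7}{198 \left(x^{2} + 2\right)} + \frac{4}{11 \left(x + 3\right)} - \frac{19}{72 \left(x + 2\right)} - \frac{5}{72 \left(x - 2\right)}.
F(x) = - \frac{5 \log{\left(x - 2 \right)}}{72} - \frac{19 \log{\left(x + 2 \right)}}{72} + \frac{4 \log{\left(x + 3 \right)}}{11} - \frac{\log{\left(x^{2} + 2 \right)}}{66} + \frac{7 \sqrt{2} \operatorname{atan}{\left(\frac{\sqrt{2} x}{2} \right)}}{396} is an antiderivative of f.
Check: d/dx[- \frac{5 \log{\left(x - 2 \right)}}{72} - \frac{19 \log{\left(x + 2 \right)}}{72} + \frac{4 \log{\left(x + 3 \right)}}{11} - \frac{\log{\left(x^{2} + 2 \right)}}{66} + \frac{7 \sqrt{2} \operatorname{atan}{\left(\frac{\sqrt{2} x}{2} \right)}}{396}] = \frac{- 2 x^{3} - 3 x - 3}{3 x^{5} + 9 x^{4} - 6 x^{3} - 18 x^{2} - 24 x - 72} = f(x).
F(5) = - \frac{19 \log{\left(7 \right)}}{72} - \frac{5 \log{\left(3 \right)}}{72} - \frac{\log{\left(27 \right)}}{66} + \frac{7 \sqrt{2} \operatorname{atan}{\left(\frac{5 \sqrt{2}}{2} \right)}}{396} + \frac{4 \log{\left(8 \right)}}{11}; F(3) = - \frac{19 \log{\left(5 \right)}}{72} - \frac{\log{\left(11 \right)}}{66} + \frac{7 \sqrt{2} \operatorname{atan}{\left(\frac{3 \sqrt{2}}{2} \right)}}{396} + \frac{4 \log{\left(6 \right)}}{11}.
Integral = F(5) - F(3) = - \frac{4 \log{\left(6 \right)}}{11} - \frac{19 \log{\left(7 \right)}}{72} - \frac{5 \log{\left(3 \right)}}{72} - \frac{\log{\left(27 \right)}}{66} - \frac{7 \sqrt{2} \operatorname{atan}{\left(\frac{3 \sqrt{2}}{2} \right)}}{396} + \frac{7 \sqrt{2} \operatorname{atan}{\left(\frac{5 \sqrt{2}}{2} \right)}}{396} + \frac{\log{\left(11 \right)}}{66} + \frac{19 \log{\left(5 \right)}}{72} + \frac{4 \log{\left(8 \right)}}{11}.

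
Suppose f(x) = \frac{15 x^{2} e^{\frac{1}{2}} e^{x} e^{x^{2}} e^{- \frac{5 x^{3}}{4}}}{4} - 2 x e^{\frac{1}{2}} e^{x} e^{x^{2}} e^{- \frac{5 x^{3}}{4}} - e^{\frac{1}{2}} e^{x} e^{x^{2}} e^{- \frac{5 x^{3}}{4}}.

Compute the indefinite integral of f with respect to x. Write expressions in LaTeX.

F(x) = - e^{\frac{1}{2}} e^{x} e^{x^{2}} e^{- \frac{5 x^{3}}{4}} + C

f matches the chain-rule pattern g'(h)*h' with inner function h(x) = - \frac{5 x^{3}}{4} + x^{2} + x + \frac{1}{2}; substituting u = h(x) collapses the integral.
Check: d/dx[- e^{\frac{1}{2}} e^{x} e^{x^{2}} e^{- \frac{5 x^{3}}{4}}] = \frac{\left(15 x^{2} e^{\frac{1}{2}} e^{x} e^{x^{2}} - 8 x e^{\frac{1}{2}} e^{x} e^{x^{2}} - 4 e^{\frac{1}{2}} e^{x} e^{x^{2}}\right) e^{- \frac{5 x^{3}}{4}}}{4}, which equals f(x).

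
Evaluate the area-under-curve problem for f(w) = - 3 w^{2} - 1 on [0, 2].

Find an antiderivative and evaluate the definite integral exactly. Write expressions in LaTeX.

Antiderivative: F(w) = - w^{3} - w; value = -10

For F(w) to be correct the identity F'(w) - f(w) = 0 must hold.
F(w) = - w^{3} - w is an antiderivative of f.
Check: d/dw[- w^{3} - w] = - 3 w^{2} - 1 = f(w).
F(2) = -10; F(0) = 0.
Integral = F(2) - F(0) = -10.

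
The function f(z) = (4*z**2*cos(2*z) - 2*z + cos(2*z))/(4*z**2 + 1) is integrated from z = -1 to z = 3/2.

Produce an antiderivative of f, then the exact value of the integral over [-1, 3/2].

Antiderivative: F(z) = -log(4*z**2 + 1)/4 + sin(2*z)/2; value = -log(10)/4 + sin(3)/2 + log(5)/4 + sin(2)/2

For F(z) to be correct the identity F'(z) - f(z) = 0 must hold.
F(z) = -log(4*z**2 + 1)/4 + sin(2*z)/2 is an antiderivative of f.
Check: d/dz[-log(4*z**2 + 1)/4 + sin(2*z)/2] = (4*z**2*cos(2*z) - 2*z + cos(2*z))/(4*z**2 + 1) = f(z).
F(3/2) = -log(10)/4 + sin(3)/2; F(-1) = -sin(2)/2 - log(5)/4.
Integral = F(3/2) - F(-1) = -log(10)/4 + sin(3)/2 + log(5)/4 + sin(2)/2.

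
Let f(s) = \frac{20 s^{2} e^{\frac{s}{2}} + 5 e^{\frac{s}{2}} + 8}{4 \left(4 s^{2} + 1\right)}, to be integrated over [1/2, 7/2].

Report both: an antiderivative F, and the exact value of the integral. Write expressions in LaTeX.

A candidate is checked by its d/ds: the result must match f(s).
F(s) = \frac{5 e^{\frac{s}{2}} + 2 \operatorname{atan}{\left(2 s \right)}}{2} is an antiderivative of f.
Check: d/ds[\frac{5 e^{\frac{s}{2}} + 2 \operatorname{atan}{\left(2 s \right)}}{2}] = \frac{20 s^{2} e^{\frac{s}{2}} + 5 e^{\frac{s}{2}} + 8}{16 s^{2} + 4}, which equals f(s).
F(7/2) = \operatorname{atan}{\left(7 \right)} + \frac{5 e^{\frac{7}{4}}}{2}; F(1/2) = \frac{\pi}{4} + \frac{5 e^{\frac{1}{4}}}{2}.
Integral = F(7/2) - F(1/2) = - \frac{5 e^{\frac{1}{4}}}{2} - \frac{\pi}{4} + \operatorname{atan}{\left(7 \right)} + \frac{5 e^{\frac{7}{4}}}{2}.

Antiderivative: F(s) = \frac{5 e^{\frac{s}{2}} + 2 \operatorname{atan}{\left(2 s \right)}}{2}; value = - \frac{5 e^{\frac{1}{4}}}{2} - \frac{\pi}{4} + \operatorname{atan}{\left(7 \right)} + \frac{5 e^{\frac{7}{4}}}{2}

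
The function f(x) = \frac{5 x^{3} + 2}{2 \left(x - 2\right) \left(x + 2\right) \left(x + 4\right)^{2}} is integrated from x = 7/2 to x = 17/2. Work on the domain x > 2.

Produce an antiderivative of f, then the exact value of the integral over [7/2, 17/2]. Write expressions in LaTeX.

Factor the denominator (2 \left(x - 2\right) \left(x + 2\right) \left(x + 4\right)^{2}) and decompose: f = \frac{7}{6 \left(x + 4\right)} - \frac{53}{4 \left(x + 4\right)^{2}} + \frac{19}{16 \left(x + 2\right)} + \frac{7}{48 \left(x - 2\right)}; each piece integrates to a log, atan, or power term.
F(x) = \frac{7 \log{\left(x - 2 \right)}}{48} + \frac{19 \log{\left(x + 2 \right)}}{16} + \frac{7 \log{\left(x + 4 \right)}}{6} + \frac{53}{4 x + 16} is an antiderivative of f.
Check: d/dx[\frac{7 \log{\left(x - 2 \right)}}{48} + \frac{19 \log{\left(x + 2 \right)}}{16} + \frac{7 \log{\left(x + 4 \right)}}{6} + \frac{53}{4 x + 16}] = \frac{5 x^{3} + 2}{2 x^{4} + 16 x^{3} + 24 x^{2} - 64 x - 128}, which equals f(x).
F(17/2) = \frac{7 \log{\left(\frac{13}{2} \right)}}{48} + \frac{53}{50} + \frac{19 \log{\left(\frac{21}{2} \right)}}{16} + \frac{7 \log{\left(\frac{25}{2} \right)}}{6}; F(7/2) = \frac{7 \log{\left(\frac{3}{2} \right)}}{48} + \frac{53}{30} + \frac{19 \log{\left(\frac{11}{2} \right)}}{16} + \frac{7 \log{\left(\frac{15}{2} \right)}}{6}.
Integral = F(17/2) - F(7/2) = - \frac{7 \log{\left(\frac{15}{2} \right)}}{6} - \frac{19 \log{\left(\frac{11}{2} \right)}}{16} - \frac{53}{75} - \frac{7 \log{\left(\frac{3}{2} \right)}}{48} + \frac{7 \log{\left(\frac{13}{2} \right)}}{48} + \frac{19 \log{\left(\frac{21}{2} \right)}}{16} + \frac{7 \log{\left(\frac{25}{2} \right)}}{6}.

Antiderivative: F(x) = \frac{7 \log{\left(x - 2 \right)}}{48} + \frac{19 \log{\left(x + 2 \right)}}{16} + \frac{7 \log{\left(x + 4 \right)}}{6} + \frac{53}{4 x + 16}; value = - \frac{7 \log{\left(\frac{15}{2} \right)}}{6} - \frac{19 \log{\left(\frac{11}{2} \right)}}{16} - \frac{53}{75} - \frac{7 \log{\left(\frac{3}{2} \right)}}{48} + \frac{7 \log{\left(\frac{13}{2} \right)}}{48} + \frac{19 \log{\left(\frac{21}{2} \right)}}{16} + \frac{7 \log{\left(\frac{25}{2} \right)}}{6}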